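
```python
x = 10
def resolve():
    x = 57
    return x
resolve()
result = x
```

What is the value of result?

Step 1: Global x = 10.
Step 2: resolve() creates local x = 57 (shadow, not modification).
Step 3: After resolve() returns, global x is unchanged. result = 10

The answer is 10.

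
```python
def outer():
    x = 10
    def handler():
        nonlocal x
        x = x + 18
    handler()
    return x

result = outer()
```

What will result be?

Step 1: outer() sets x = 10.
Step 2: handler() uses nonlocal to modify x in outer's scope: x = 10 + 18 = 28.
Step 3: outer() returns the modified x = 28

The answer is 28.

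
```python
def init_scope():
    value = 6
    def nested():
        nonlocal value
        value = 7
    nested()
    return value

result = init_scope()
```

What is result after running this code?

Step 1: init_scope() sets value = 6.
Step 2: nested() uses nonlocal to reassign value = 7.
Step 3: result = 7

The answer is 7.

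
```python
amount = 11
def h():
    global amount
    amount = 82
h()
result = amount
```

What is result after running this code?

Step 1: amount = 11 globally.
Step 2: h() declares global amount and sets it to 82.
Step 3: After h(), global amount = 82. result = 82

The answer is 82.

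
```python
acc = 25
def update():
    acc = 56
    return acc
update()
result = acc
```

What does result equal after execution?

Step 1: Global acc = 25.
Step 2: update() creates local acc = 56 (shadow, not modification).
Step 3: After update() returns, global acc is unchanged. result = 25

The answer is 25.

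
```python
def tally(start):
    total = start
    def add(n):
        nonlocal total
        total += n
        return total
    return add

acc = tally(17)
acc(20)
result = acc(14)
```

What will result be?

Step 1: tally(17) creates closure with total = 17.
Step 2: First acc(20): total = 17 + 20 = 37.
Step 3: Second acc(14): total = 37 + 14 = 51. result = 51

The answer is 51.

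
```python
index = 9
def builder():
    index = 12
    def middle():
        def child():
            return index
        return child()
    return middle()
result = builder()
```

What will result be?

Step 1: builder() defines index = 12. middle() and child() have no local index.
Step 2: child() checks local (none), enclosing middle() (none), enclosing builder() and finds index = 12.
Step 3: result = 12

The answer is 12.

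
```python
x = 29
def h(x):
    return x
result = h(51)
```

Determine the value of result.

Step 1: Global x = 29.
Step 2: h(51) takes parameter x = 51, which shadows the global.
Step 3: result = 51

The answer is 51.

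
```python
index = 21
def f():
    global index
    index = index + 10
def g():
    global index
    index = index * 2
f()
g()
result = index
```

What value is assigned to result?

Step 1: index = 21.
Step 2: f() adds 10: index = 21 + 10 = 31.
Step 3: g() doubles: index = 31 * 2 = 62.
Step 4: result = 62

The answer is 62.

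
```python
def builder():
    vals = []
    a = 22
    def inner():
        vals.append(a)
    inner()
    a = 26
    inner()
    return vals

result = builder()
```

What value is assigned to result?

Step 1: a = 22. inner() appends current a to vals.
Step 2: First inner(): appends 22. Then a = 26.
Step 3: Second inner(): appends 26 (closure sees updated a). result = [22, 26]

The answer is [22, 26].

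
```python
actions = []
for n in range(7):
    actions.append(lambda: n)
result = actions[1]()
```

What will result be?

Step 1: The loop creates 7 lambdas, all referencing the same variable n.
Step 2: After the loop, n = 6 (final value).
Step 3: actions[1]() looks up n at call time and finds 6. This is the late binding gotcha. result = 6

The answer is 6.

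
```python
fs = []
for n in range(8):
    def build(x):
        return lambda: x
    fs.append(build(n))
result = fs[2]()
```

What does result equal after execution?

Step 1: build(n) creates a new scope capturing x = n at call time.
Step 2: fs[2] = build(2), so its lambda captures x = 2.
Step 3: result = 2 (closure factory fixes late binding)

The answer is 2.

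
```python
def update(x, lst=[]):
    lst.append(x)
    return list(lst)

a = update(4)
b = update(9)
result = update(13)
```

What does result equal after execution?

Step 1: Default list is shared. list() creates copies for return values.
Step 2: Internal list grows: [4] -> [4, 9] -> [4, 9, 13].
Step 3: result = [4, 9, 13]

The answer is [4, 9, 13].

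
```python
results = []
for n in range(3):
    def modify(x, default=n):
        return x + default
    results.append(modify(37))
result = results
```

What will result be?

Step 1: Default argument default=n is evaluated at function definition time.
Step 2: Each iteration creates modify with default = current n value.
Step 3: modify(37) returns 37 + default. results = [37, 38, 39]

The answer is [37, 38, 39].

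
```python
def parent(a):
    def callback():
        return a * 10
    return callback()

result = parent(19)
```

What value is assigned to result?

Step 1: parent(19) binds parameter a = 19.
Step 2: callback() accesses a = 19 from enclosing scope.
Step 3: result = 19 * 10 = 190

The answer is 190.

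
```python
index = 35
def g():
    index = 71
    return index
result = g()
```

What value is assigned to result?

Step 1: Global index = 35.
Step 2: g() creates local index = 71, shadowing the global.
Step 3: Returns local index = 71. result = 71

The answer is 71.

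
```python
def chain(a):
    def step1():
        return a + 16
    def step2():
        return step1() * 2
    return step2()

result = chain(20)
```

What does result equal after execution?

Step 1: chain(20) captures a = 20.
Step 2: step2() calls step1() which returns 20 + 16 = 36.
Step 3: step2() returns 36 * 2 = 72

The answer is 72.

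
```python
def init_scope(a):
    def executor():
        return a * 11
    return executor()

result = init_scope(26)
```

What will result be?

Step 1: init_scope(26) binds parameter a = 26.
Step 2: executor() accesses a = 26 from enclosing scope.
Step 3: result = 26 * 11 = 286

The answer is 286.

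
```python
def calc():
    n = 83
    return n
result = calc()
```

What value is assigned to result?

Step 1: calc() defines n = 83 in its local scope.
Step 2: return n finds the local variable n = 83.
Step 3: result = 83

The answer is 83.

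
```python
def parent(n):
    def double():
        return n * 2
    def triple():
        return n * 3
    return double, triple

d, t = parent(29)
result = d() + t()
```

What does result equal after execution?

Step 1: Both closures capture the same n = 29.
Step 2: d() = 29 * 2 = 58, t() = 29 * 3 = 87.
Step 3: result = 58 + 87 = 145

The answer is 145.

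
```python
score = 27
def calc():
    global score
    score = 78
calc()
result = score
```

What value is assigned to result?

Step 1: score = 27 globally.
Step 2: calc() declares global score and sets it to 78.
Step 3: After calc(), global score = 78. result = 78

The answer is 78.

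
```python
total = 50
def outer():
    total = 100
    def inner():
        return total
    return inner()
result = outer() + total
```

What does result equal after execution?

Step 1: Global total = 50. outer() shadows with total = 100.
Step 2: inner() returns enclosing total = 100. outer() = 100.
Step 3: result = 100 + global total (50) = 150

The answer is 150.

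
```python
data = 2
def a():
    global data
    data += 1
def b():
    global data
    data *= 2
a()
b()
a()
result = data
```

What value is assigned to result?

Step 1: data = 2.
Step 2: a(): data = 2 + 1 = 3.
Step 3: b(): data = 3 * 2 = 6.
Step 4: a(): data = 6 + 1 = 7

The answer is 7.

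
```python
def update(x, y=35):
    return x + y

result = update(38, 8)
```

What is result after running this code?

Step 1: update(38, 8) overrides default y with 8.
Step 2: Returns 38 + 8 = 46.
Step 3: result = 46

The answer is 46.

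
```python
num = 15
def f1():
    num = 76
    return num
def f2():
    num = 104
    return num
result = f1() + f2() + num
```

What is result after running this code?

Step 1: Each function shadows global num with its own local.
Step 2: f1() returns 76, f2() returns 104.
Step 3: Global num = 15 is unchanged. result = 76 + 104 + 15 = 195

The answer is 195.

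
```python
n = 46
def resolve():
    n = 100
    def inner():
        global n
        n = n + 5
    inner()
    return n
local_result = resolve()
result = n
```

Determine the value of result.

Step 1: Global n = 46. resolve() creates local n = 100.
Step 2: inner() declares global n and adds 5: global n = 46 + 5 = 51.
Step 3: resolve() returns its local n = 100 (unaffected by inner).
Step 4: result = global n = 51

The answer is 51.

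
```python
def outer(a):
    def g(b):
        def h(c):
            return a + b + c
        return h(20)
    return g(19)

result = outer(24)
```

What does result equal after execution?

Step 1: a = 24, b = 19, c = 20 across three nested scopes.
Step 2: h() accesses all three via LEGB rule.
Step 3: result = 24 + 19 + 20 = 63

The answer is 63.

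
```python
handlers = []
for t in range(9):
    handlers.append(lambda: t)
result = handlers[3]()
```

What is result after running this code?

Step 1: The loop creates 9 lambdas, all referencing the same variable t.
Step 2: After the loop, t = 8 (final value).
Step 3: handlers[3]() looks up t at call time and finds 8. This is the late binding gotcha. result = 8

The answer is 8.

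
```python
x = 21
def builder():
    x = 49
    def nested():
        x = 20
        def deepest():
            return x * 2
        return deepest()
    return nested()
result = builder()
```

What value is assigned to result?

Step 1: deepest() looks up x through LEGB: not local, finds x = 20 in enclosing nested().
Step 2: Returns 20 * 2 = 40.
Step 3: result = 40

The answer is 40.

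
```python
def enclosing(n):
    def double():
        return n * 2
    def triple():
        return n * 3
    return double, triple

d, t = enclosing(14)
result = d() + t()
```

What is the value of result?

Step 1: Both closures capture the same n = 14.
Step 2: d() = 14 * 2 = 28, t() = 14 * 3 = 42.
Step 3: result = 28 + 42 = 70

The answer is 70.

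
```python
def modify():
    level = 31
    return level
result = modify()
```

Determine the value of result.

Step 1: modify() defines level = 31 in its local scope.
Step 2: return level finds the local variable level = 31.
Step 3: result = 31

The answer is 31.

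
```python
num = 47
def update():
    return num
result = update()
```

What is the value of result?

Step 1: num = 47 is defined in the global scope.
Step 2: update() looks up num. No local num exists, so Python checks the global scope via LEGB rule and finds num = 47.
Step 3: result = 47

The answer is 47.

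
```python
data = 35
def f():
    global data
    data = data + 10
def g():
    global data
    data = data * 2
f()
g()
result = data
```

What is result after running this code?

Step 1: data = 35.
Step 2: f() adds 10: data = 35 + 10 = 45.
Step 3: g() doubles: data = 45 * 2 = 90.
Step 4: result = 90

The answer is 90.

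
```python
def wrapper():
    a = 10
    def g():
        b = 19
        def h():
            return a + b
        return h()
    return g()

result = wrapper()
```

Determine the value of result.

Step 1: wrapper() defines a = 10. g() defines b = 19.
Step 2: h() accesses both from enclosing scopes: a = 10, b = 19.
Step 3: result = 10 + 19 = 29

The answer is 29.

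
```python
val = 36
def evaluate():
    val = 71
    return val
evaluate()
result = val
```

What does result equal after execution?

Step 1: val = 36 globally.
Step 2: evaluate() creates a LOCAL val = 71 (no global keyword!).
Step 3: The global val is unchanged. result = 36

The answer is 36.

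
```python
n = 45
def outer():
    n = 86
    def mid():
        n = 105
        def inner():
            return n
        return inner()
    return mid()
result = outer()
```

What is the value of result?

Step 1: Three levels of shadowing: global 45, outer 86, mid 105.
Step 2: inner() finds n = 105 in enclosing mid() scope.
Step 3: result = 105

The answer is 105.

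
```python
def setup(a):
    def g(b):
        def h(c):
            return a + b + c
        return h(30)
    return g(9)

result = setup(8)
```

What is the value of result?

Step 1: a = 8, b = 9, c = 30 across three nested scopes.
Step 2: h() accesses all three via LEGB rule.
Step 3: result = 8 + 9 + 30 = 47

The answer is 47.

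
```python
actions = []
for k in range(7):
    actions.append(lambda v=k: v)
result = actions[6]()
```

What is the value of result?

Step 1: Default argument v=k captures k's value at each iteration.
Step 2: actions[6] captured v = 6 when k was 6.
Step 3: result = 6

The answer is 6.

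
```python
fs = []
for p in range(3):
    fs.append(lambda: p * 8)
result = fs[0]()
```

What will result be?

Step 1: All lambdas reference the same variable p (late binding).
Step 2: After the loop, p = 2. Every lambda returns p * 8.
Step 3: fs[0]() = 2 * 8 = 16

The answer is 16.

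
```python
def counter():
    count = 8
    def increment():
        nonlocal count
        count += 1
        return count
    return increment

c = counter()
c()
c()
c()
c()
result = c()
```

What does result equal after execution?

Step 1: counter() creates closure with count = 8.
Step 2: Each c() call increments count via nonlocal. After 5 calls: 8 + 5 = 13.
Step 3: result = 13

The answer is 13.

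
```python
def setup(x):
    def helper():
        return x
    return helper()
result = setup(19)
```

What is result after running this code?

Step 1: setup(19) binds parameter x = 19.
Step 2: helper() looks up x in enclosing scope and finds the parameter x = 19.
Step 3: result = 19

The answer is 19.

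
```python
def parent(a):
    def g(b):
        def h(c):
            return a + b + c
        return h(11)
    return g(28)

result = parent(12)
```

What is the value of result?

Step 1: a = 12, b = 28, c = 11 across three nested scopes.
Step 2: h() accesses all three via LEGB rule.
Step 3: result = 12 + 28 + 11 = 51

The answer is 51.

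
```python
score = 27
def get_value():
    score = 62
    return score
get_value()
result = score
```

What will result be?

Step 1: score = 27 globally.
Step 2: get_value() creates a LOCAL score = 62 (no global keyword!).
Step 3: The global score is unchanged. result = 27

The answer is 27.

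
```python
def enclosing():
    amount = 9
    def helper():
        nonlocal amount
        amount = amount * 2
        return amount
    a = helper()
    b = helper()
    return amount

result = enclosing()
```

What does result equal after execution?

Step 1: amount starts at 9.
Step 2: First helper(): amount = 9 * 2 = 18.
Step 3: Second helper(): amount = 18 * 2 = 36.
Step 4: result = 36

The answer is 36.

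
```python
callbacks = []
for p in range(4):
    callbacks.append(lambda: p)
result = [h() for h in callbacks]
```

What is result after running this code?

Step 1: All 4 lambdas share the same variable p.
Step 2: After the loop, p = 3.
Step 3: Each call returns 3. result = [3, 3, 3, 3]

The answer is [3, 3, 3, 3].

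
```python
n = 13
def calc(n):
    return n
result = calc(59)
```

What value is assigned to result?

Step 1: Global n = 13.
Step 2: calc(59) takes parameter n = 59, which shadows the global.
Step 3: result = 59

The answer is 59.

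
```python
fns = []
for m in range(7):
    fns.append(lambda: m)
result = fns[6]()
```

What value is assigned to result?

Step 1: The loop creates 7 lambdas, all referencing the same variable m.
Step 2: After the loop, m = 6 (final value).
Step 3: fns[6]() looks up m at call time and finds 6. This is the late binding gotcha. result = 6

The answer is 6.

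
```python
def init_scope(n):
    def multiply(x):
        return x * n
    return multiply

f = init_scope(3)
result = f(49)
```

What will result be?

Step 1: init_scope(3) returns multiply closure with n = 3.
Step 2: f(49) computes 49 * 3 = 147.
Step 3: result = 147

The answer is 147.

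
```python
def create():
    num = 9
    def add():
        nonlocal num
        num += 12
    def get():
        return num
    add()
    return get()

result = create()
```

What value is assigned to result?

Step 1: num = 9. add() modifies it via nonlocal, get() reads it.
Step 2: add() makes num = 9 + 12 = 21.
Step 3: get() returns 21. result = 21

The answer is 21.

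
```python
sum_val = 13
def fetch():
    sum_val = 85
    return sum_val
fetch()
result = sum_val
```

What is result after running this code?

Step 1: sum_val = 13 globally.
Step 2: fetch() creates a LOCAL sum_val = 85 (no global keyword!).
Step 3: The global sum_val is unchanged. result = 13

The answer is 13.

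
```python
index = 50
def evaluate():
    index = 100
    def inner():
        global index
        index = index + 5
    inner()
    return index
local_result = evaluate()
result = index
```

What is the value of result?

Step 1: Global index = 50. evaluate() creates local index = 100.
Step 2: inner() declares global index and adds 5: global index = 50 + 5 = 55.
Step 3: evaluate() returns its local index = 100 (unaffected by inner).
Step 4: result = global index = 55

The answer is 55.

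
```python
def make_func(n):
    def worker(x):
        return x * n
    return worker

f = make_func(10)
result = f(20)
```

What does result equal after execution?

Step 1: make_func(10) creates a closure capturing n = 10.
Step 2: f(20) computes 20 * 10 = 200.
Step 3: result = 200

The answer is 200.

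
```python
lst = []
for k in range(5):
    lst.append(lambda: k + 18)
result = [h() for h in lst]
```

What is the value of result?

Step 1: All lambdas capture k by reference. After the loop, k = 4.
Step 2: Each call returns 4 + 18 = 22.
Step 3: result = [22, 22, 22, 22, 22]

The answer is [22, 22, 22, 22, 22].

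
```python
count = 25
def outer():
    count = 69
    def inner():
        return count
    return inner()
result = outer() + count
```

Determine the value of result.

Step 1: Global count = 25. outer() shadows with count = 69.
Step 2: inner() returns enclosing count = 69. outer() = 69.
Step 3: result = 69 + global count (25) = 94

The answer is 94.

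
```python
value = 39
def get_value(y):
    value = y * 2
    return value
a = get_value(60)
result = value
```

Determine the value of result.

Step 1: Global value = 39.
Step 2: get_value(60) creates local value = 60 * 2 = 120.
Step 3: Global value unchanged because no global keyword. result = 39

The answer is 39.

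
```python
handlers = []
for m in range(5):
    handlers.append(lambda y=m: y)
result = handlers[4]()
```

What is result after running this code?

Step 1: Default argument y=m captures m's value at each iteration.
Step 2: handlers[4] captured y = 4 when m was 4.
Step 3: result = 4

The answer is 4.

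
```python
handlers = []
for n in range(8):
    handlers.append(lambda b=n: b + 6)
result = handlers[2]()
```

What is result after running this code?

Step 1: Default argument b=n captures n's value at definition time.
Step 2: handlers[2] was defined when n = 2, so b defaults to 2.
Step 3: result = 2 + 6 = 8 (default arg fixes the late binding issue)

The answer is 8.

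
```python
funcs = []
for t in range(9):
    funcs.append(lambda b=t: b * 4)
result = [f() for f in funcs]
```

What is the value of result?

Step 1: Default arg b=t captures t at each iteration.
Step 2: funcs[k] has b defaulting to k, returns k * 4.
Step 3: result = [0, 4, 8, 12, 16, 20, 24, 28, 32]

The answer is [0, 4, 8, 12, 16, 20, 24, 28, 32].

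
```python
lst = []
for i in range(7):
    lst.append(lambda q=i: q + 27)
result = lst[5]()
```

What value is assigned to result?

Step 1: Default argument q=i captures i's value at definition time.
Step 2: lst[5] was defined when i = 5, so q defaults to 5.
Step 3: result = 5 + 27 = 32 (default arg fixes the late binding issue)

The answer is 32.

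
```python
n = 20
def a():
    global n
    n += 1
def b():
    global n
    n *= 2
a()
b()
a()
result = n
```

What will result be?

Step 1: n = 20.
Step 2: a(): n = 20 + 1 = 21.
Step 3: b(): n = 21 * 2 = 42.
Step 4: a(): n = 42 + 1 = 43

The answer is 43.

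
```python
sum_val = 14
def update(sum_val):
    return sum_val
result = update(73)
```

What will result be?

Step 1: Global sum_val = 14.
Step 2: update(73) takes parameter sum_val = 73, which shadows the global.
Step 3: result = 73

The answer is 73.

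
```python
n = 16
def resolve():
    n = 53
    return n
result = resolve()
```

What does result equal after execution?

Step 1: Global n = 16.
Step 2: resolve() creates local n = 53, shadowing the global.
Step 3: Returns local n = 53. result = 53

The answer is 53.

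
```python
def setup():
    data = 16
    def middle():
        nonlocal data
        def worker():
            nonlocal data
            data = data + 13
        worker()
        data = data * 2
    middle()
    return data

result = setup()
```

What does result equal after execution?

Step 1: data = 16.
Step 2: worker() adds 13: data = 16 + 13 = 29.
Step 3: middle() doubles: data = 29 * 2 = 58.
Step 4: result = 58

The answer is 58.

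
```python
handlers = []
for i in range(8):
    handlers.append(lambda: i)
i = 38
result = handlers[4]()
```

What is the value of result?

Step 1: Lambdas capture the variable i by reference, not by value.
Step 2: After the loop, i is reassigned to 38.
Step 3: handlers[4]() looks up the current i = 38. result = 38

The answer is 38.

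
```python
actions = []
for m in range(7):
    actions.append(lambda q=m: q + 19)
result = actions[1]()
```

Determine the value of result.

Step 1: Default argument q=m captures m's value at definition time.
Step 2: actions[1] was defined when m = 1, so q defaults to 1.
Step 3: result = 1 + 19 = 20 (default arg fixes the late binding issue)

The answer is 20.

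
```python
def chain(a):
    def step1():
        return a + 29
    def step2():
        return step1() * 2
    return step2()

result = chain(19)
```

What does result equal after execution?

Step 1: chain(19) captures a = 19.
Step 2: step2() calls step1() which returns 19 + 29 = 48.
Step 3: step2() returns 48 * 2 = 96

The answer is 96.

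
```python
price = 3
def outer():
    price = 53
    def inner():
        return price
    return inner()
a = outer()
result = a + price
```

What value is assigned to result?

Step 1: outer() has local price = 53. inner() reads from enclosing.
Step 2: outer() returns 53. Global price = 3 unchanged.
Step 3: result = 53 + 3 = 56

The answer is 56.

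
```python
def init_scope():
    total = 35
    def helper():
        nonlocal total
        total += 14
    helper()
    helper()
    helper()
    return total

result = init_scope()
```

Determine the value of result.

Step 1: total starts at 35.
Step 2: helper() is called 3 times, each adding 14.
Step 3: total = 35 + 14 * 3 = 77

The answer is 77.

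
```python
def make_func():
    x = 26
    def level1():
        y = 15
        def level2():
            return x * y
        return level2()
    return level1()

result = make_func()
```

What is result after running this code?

Step 1: x = 26 in make_func. y = 15 in level1.
Step 2: level2() reads x = 26 and y = 15 from enclosing scopes.
Step 3: result = 26 * 15 = 390

The answer is 390.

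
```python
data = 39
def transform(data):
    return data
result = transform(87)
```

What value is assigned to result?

Step 1: Global data = 39.
Step 2: transform(87) takes parameter data = 87, which shadows the global.
Step 3: result = 87

The answer is 87.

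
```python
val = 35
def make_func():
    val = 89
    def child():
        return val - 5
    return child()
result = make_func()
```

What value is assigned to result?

Step 1: make_func() shadows global val with val = 89.
Step 2: child() finds val = 89 in enclosing scope, computes 89 - 5 = 84.
Step 3: result = 84

The answer is 84.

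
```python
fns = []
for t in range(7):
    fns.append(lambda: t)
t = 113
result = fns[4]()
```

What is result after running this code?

Step 1: Lambdas capture the variable t by reference, not by value.
Step 2: After the loop, t is reassigned to 113.
Step 3: fns[4]() looks up the current t = 113. result = 113

The answer is 113.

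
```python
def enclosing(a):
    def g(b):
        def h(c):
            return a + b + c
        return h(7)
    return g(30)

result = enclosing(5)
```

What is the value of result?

Step 1: a = 5, b = 30, c = 7 across three nested scopes.
Step 2: h() accesses all three via LEGB rule.
Step 3: result = 5 + 30 + 7 = 42

The answer is 42.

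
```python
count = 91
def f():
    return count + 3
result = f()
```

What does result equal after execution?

Step 1: count = 91 is defined globally.
Step 2: f() looks up count from global scope = 91, then computes 91 + 3 = 94.
Step 3: result = 94

The answer is 94.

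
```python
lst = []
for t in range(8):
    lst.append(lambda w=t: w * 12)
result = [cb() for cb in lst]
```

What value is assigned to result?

Step 1: Default arg w=t captures t at each iteration.
Step 2: lst[k] has w defaulting to k, returns k * 12.
Step 3: result = [0, 12, 24, 36, 48, 60, 72, 84]

The answer is [0, 12, 24, 36, 48, 60, 72, 84].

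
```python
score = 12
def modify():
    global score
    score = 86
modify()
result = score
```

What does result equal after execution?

Step 1: score = 12 globally.
Step 2: modify() declares global score and sets it to 86.
Step 3: After modify(), global score = 86. result = 86

The answer is 86.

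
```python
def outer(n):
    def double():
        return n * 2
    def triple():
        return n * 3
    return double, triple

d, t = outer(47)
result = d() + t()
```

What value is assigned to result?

Step 1: Both closures capture the same n = 47.
Step 2: d() = 47 * 2 = 94, t() = 47 * 3 = 141.
Step 3: result = 94 + 141 = 235

The answer is 235.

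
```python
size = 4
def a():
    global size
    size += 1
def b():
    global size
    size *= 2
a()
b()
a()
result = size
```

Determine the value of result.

Step 1: size = 4.
Step 2: a(): size = 4 + 1 = 5.
Step 3: b(): size = 5 * 2 = 10.
Step 4: a(): size = 10 + 1 = 11

The answer is 11.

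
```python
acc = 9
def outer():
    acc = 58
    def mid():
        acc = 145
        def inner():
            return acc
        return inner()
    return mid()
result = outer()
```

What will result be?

Step 1: Three levels of shadowing: global 9, outer 58, mid 145.
Step 2: inner() finds acc = 145 in enclosing mid() scope.
Step 3: result = 145

The answer is 145.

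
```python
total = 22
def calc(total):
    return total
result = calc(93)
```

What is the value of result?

Step 1: Global total = 22.
Step 2: calc(93) takes parameter total = 93, which shadows the global.
Step 3: result = 93

The answer is 93.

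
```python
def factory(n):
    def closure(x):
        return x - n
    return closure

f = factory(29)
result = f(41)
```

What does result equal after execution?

Step 1: factory(29) creates a closure capturing n = 29.
Step 2: f(41) computes 41 - 29 = 12.
Step 3: result = 12

The answer is 12.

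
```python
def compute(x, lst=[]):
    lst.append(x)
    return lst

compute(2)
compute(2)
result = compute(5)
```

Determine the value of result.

Step 1: Mutable default argument gotcha! The list [] is created once.
Step 2: Each call appends to the SAME list: [2], [2, 2], [2, 2, 5].
Step 3: result = [2, 2, 5]

The answer is [2, 2, 5].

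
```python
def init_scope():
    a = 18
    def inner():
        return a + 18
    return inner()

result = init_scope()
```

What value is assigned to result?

Step 1: init_scope() defines a = 18.
Step 2: inner() reads a = 18 from enclosing scope, returns 18 + 18 = 36.
Step 3: result = 36

The answer is 36.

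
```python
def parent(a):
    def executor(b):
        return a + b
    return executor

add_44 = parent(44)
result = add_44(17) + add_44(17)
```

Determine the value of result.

Step 1: add_44 captures a = 44.
Step 2: add_44(17) = 44 + 17 = 61, called twice.
Step 3: result = 61 + 61 = 122

The answer is 122.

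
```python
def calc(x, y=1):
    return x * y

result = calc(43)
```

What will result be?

Step 1: calc(43) uses default y = 1.
Step 2: Returns 43 * 1 = 43.
Step 3: result = 43

The answer is 43.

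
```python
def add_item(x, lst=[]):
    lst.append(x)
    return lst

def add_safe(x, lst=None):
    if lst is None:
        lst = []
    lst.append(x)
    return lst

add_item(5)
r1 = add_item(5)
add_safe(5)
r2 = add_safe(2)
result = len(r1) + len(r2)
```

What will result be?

Step 1: add_item shares mutable default: after 2 calls, lst = [5, 5], len = 2.
Step 2: add_safe creates fresh list each time: r2 = [2], len = 1.
Step 3: result = 2 + 1 = 3

The answer is 3.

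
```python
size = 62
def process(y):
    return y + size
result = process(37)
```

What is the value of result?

Step 1: size = 62 is defined globally.
Step 2: process(37) uses parameter y = 37 and looks up size from global scope = 62.
Step 3: result = 37 + 62 = 99

The answer is 99.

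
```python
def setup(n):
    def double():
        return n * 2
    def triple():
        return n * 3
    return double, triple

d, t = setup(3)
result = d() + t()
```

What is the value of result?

Step 1: Both closures capture the same n = 3.
Step 2: d() = 3 * 2 = 6, t() = 3 * 3 = 9.
Step 3: result = 6 + 9 = 15

The answer is 15.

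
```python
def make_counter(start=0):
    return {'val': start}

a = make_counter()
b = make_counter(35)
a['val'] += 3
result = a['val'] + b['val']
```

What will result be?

Step 1: make_counter() returns a new dict each call (immutable default 0).
Step 2: a = {'val': 0}, b = {'val': 35}.
Step 3: a['val'] += 3 = 3. result = 3 + 35 = 38

The answer is 38.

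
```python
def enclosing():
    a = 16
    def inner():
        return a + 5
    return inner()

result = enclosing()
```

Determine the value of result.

Step 1: enclosing() defines a = 16.
Step 2: inner() reads a = 16 from enclosing scope, returns 16 + 5 = 21.
Step 3: result = 21

The answer is 21.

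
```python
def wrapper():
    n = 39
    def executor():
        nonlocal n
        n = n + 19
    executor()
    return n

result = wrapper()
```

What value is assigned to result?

Step 1: wrapper() sets n = 39.
Step 2: executor() uses nonlocal to modify n in wrapper's scope: n = 39 + 19 = 58.
Step 3: wrapper() returns the modified n = 58

The answer is 58.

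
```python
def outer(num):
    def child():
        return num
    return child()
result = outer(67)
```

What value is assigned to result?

Step 1: outer(67) binds parameter num = 67.
Step 2: child() looks up num in enclosing scope and finds the parameter num = 67.
Step 3: result = 67

The answer is 67.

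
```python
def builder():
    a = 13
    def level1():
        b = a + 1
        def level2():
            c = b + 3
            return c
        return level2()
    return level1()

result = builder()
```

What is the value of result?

Step 1: a = 13. b = a + 1 = 14.
Step 2: c = b + 3 = 14 + 3 = 17.
Step 3: result = 17

The answer is 17.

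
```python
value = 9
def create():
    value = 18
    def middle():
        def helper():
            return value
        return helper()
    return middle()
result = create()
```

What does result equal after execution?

Step 1: create() defines value = 18. middle() and helper() have no local value.
Step 2: helper() checks local (none), enclosing middle() (none), enclosing create() and finds value = 18.
Step 3: result = 18

The answer is 18.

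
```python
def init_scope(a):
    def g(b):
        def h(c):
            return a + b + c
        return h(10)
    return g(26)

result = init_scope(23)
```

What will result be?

Step 1: a = 23, b = 26, c = 10 across three nested scopes.
Step 2: h() accesses all three via LEGB rule.
Step 3: result = 23 + 26 + 10 = 59

The answer is 59.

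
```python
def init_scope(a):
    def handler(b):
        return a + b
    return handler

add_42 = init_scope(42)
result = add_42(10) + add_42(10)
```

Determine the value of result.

Step 1: add_42 captures a = 42.
Step 2: add_42(10) = 42 + 10 = 52, called twice.
Step 3: result = 52 + 52 = 104

The answer is 104.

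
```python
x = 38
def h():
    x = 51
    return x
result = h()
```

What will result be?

Step 1: Global x = 38.
Step 2: h() creates local x = 51, shadowing the global.
Step 3: Returns local x = 51. result = 51

The answer is 51.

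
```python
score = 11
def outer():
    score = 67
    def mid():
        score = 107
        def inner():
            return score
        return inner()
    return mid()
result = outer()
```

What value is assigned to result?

Step 1: Three levels of shadowing: global 11, outer 67, mid 107.
Step 2: inner() finds score = 107 in enclosing mid() scope.
Step 3: result = 107

The answer is 107.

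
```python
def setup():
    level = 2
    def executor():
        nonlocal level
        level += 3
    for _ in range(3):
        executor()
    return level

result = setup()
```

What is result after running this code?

Step 1: level = 2.
Step 2: executor() is called 3 times in a loop, each adding 3 via nonlocal.
Step 3: level = 2 + 3 * 3 = 11

The answer is 11.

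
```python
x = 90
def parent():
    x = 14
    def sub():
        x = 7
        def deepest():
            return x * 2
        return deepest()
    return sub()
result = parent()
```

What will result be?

Step 1: deepest() looks up x through LEGB: not local, finds x = 7 in enclosing sub().
Step 2: Returns 7 * 2 = 14.
Step 3: result = 14

The answer is 14.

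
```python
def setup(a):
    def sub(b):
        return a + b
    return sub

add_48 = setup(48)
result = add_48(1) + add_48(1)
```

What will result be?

Step 1: add_48 captures a = 48.
Step 2: add_48(1) = 48 + 1 = 49, called twice.
Step 3: result = 49 + 49 = 98

The answer is 98.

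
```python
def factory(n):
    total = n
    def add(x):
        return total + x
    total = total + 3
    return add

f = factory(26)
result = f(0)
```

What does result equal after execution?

Step 1: factory(26) sets total = 26, then total = 26 + 3 = 29.
Step 2: Closures capture by reference, so add sees total = 29.
Step 3: f(0) returns 29 + 0 = 29

The answer is 29.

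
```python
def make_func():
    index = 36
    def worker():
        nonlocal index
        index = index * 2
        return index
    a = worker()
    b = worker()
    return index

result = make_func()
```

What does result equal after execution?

Step 1: index starts at 36.
Step 2: First worker(): index = 36 * 2 = 72.
Step 3: Second worker(): index = 72 * 2 = 144.
Step 4: result = 144

The answer is 144.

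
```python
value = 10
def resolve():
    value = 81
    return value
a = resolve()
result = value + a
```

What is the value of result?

Step 1: Global value = 10. resolve() returns local value = 81.
Step 2: a = 81. Global value still = 10.
Step 3: result = 10 + 81 = 91

The answer is 91.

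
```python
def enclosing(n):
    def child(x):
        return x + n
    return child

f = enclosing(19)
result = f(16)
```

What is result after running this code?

Step 1: enclosing(19) creates a closure that captures n = 19.
Step 2: f(16) calls the closure with x = 16, returning 16 + 19 = 35.
Step 3: result = 35

The answer is 35.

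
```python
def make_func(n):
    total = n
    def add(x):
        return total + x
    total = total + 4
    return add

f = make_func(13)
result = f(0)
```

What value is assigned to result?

Step 1: make_func(13) sets total = 13, then total = 13 + 4 = 17.
Step 2: Closures capture by reference, so add sees total = 17.
Step 3: f(0) returns 17 + 0 = 17

The answer is 17.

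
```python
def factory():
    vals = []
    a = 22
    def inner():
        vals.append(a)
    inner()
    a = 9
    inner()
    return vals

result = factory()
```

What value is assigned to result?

Step 1: a = 22. inner() appends current a to vals.
Step 2: First inner(): appends 22. Then a = 9.
Step 3: Second inner(): appends 9 (closure sees updated a). result = [22, 9]

The answer is [22, 9].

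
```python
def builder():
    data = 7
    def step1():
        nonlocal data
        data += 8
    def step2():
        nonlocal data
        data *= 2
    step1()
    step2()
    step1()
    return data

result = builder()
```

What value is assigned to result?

Step 1: data = 7.
Step 2: step1(): data = 7 + 8 = 15.
Step 3: step2(): data = 15 * 2 = 30.
Step 4: step1(): data = 30 + 8 = 38. result = 38

The answer is 38.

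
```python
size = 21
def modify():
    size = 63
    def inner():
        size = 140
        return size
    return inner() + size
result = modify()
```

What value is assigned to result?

Step 1: modify() has local size = 63. inner() has local size = 140.
Step 2: inner() returns its local size = 140.
Step 3: modify() returns 140 + its own size (63) = 203

The answer is 203.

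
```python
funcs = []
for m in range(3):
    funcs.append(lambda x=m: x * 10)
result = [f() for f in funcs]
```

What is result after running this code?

Step 1: Default arg x=m captures m at each iteration.
Step 2: funcs[k] has x defaulting to k, returns k * 10.
Step 3: result = [0, 10, 20]

The answer is [0, 10, 20].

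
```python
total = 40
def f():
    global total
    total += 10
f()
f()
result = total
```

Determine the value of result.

Step 1: total = 40.
Step 2: First f(): total = 40 + 10 = 50.
Step 3: Second f(): total = 50 + 10 = 60. result = 60

The answer is 60.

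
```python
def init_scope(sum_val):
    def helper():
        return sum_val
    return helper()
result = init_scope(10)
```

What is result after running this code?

Step 1: init_scope(10) binds parameter sum_val = 10.
Step 2: helper() looks up sum_val in enclosing scope and finds the parameter sum_val = 10.
Step 3: result = 10

The answer is 10.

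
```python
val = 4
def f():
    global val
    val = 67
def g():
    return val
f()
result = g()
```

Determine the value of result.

Step 1: val = 4.
Step 2: f() sets global val = 67.
Step 3: g() reads global val = 67. result = 67

The answer is 67.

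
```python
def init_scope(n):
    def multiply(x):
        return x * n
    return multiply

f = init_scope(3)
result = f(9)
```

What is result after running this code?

Step 1: init_scope(3) returns multiply closure with n = 3.
Step 2: f(9) computes 9 * 3 = 27.
Step 3: result = 27

The answer is 27.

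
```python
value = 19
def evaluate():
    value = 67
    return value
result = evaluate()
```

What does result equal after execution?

Step 1: Global value = 19.
Step 2: evaluate() creates local value = 67, shadowing the global.
Step 3: Returns local value = 67. result = 67

The answer is 67.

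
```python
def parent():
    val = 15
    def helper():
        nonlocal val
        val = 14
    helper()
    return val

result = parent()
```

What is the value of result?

Step 1: parent() sets val = 15.
Step 2: helper() uses nonlocal to reassign val = 14.
Step 3: result = 14

The answer is 14.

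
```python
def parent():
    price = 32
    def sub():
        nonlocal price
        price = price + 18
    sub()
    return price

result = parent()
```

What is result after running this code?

Step 1: parent() sets price = 32.
Step 2: sub() uses nonlocal to modify price in parent's scope: price = 32 + 18 = 50.
Step 3: parent() returns the modified price = 50

The answer is 50.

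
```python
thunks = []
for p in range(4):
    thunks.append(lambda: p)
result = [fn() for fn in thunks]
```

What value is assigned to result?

Step 1: All 4 lambdas share the same variable p.
Step 2: After the loop, p = 3.
Step 3: Each call returns 3. result = [3, 3, 3, 3]

The answer is [3, 3, 3, 3].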